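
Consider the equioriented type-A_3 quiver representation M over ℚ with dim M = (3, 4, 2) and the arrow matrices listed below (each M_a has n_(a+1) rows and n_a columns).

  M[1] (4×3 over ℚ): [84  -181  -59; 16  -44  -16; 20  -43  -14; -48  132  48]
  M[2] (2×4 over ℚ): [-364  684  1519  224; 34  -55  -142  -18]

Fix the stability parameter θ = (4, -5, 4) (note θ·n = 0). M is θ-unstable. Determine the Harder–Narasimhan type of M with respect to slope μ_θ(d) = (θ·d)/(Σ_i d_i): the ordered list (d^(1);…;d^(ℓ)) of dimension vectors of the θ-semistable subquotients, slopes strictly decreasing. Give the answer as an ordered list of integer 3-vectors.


Barcode: M ≅ I[1,1], I[1,3]^2, I[2,2]^2. HN layers by μ_θ (3 steps, strictly decreasing):
  μ^(1)=4; μ^(2)=-1/2; μ^(3)=-5

((1, 0, 2); (2, 2, 0); (0, 2, 0))


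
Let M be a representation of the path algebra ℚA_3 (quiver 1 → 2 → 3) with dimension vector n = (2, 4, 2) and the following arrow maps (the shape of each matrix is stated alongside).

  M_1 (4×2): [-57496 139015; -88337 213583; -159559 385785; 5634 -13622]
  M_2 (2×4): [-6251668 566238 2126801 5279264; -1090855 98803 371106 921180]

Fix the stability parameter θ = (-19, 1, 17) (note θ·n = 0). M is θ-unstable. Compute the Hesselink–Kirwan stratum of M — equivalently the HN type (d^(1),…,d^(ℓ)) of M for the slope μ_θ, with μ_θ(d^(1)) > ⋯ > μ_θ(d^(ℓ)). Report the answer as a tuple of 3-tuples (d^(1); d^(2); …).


Interval decomposition of M: I[1,3]^2, I[2,2]^2.
HN type (ℓ=3): μ^(1)=17; μ^(2)=1; μ^(3)=-19

((0, 0, 2); (0, 4, 0); (2, 0, 0))


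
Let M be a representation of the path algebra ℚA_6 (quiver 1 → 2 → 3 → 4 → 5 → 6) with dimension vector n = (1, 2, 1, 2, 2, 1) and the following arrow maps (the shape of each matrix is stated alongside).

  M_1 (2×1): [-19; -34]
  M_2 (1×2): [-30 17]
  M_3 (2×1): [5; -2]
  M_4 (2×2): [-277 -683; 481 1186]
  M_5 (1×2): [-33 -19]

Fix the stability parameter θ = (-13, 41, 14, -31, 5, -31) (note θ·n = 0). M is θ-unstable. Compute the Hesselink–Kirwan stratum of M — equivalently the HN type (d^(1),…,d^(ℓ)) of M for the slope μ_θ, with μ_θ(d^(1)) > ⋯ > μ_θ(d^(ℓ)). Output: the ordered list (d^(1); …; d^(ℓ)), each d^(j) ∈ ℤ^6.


Barcode: M ≅ I[1,5], I[2,2], I[4,6]. HN layers by μ_θ (4 steps, strictly decreasing):
  μ^(1)=41; μ^(2)=29/4; μ^(3)=-13; μ^(4)=-31

((0, 1, 0, 0, 0, 0); (0, 1, 1, 1, 1, 0); (1, 0, 0, 0, 1, 1); (0, 0, 0, 1, 0, 0))


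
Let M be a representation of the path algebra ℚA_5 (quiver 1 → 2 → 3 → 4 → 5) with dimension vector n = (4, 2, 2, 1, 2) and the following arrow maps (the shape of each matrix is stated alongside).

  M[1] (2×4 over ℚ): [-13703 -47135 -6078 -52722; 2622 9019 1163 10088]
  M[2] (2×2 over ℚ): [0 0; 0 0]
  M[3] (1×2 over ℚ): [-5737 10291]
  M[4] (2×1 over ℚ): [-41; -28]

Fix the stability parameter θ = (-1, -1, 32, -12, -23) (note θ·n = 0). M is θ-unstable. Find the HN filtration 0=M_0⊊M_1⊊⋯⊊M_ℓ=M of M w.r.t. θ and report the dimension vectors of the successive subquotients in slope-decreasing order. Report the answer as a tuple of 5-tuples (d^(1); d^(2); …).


Barcode: M ≅ I[1,1]^2, I[1,2]^2, I[3,3], I[3,5], I[5,5]. HN layers by μ_θ (3 steps, strictly decreasing):
  μ^(1)=32; μ^(2)=-1; μ^(3)=-23

((0, 0, 1, 0, 0); (4, 2, 1, 1, 1); (0, 0, 0, 0, 1))


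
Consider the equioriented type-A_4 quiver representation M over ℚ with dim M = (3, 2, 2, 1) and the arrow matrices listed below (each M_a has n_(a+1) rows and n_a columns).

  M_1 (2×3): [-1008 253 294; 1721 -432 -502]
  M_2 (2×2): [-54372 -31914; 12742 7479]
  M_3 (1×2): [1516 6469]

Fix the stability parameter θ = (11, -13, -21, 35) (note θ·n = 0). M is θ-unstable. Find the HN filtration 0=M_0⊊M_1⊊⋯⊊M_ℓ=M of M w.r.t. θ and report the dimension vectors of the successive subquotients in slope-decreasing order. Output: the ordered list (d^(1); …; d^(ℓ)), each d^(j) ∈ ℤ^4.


Interval decomposition of M: I[1,1], I[1,2], I[1,4], I[3,3].
HN type (ℓ=5): μ^(1)=35; μ^(2)=11; μ^(3)=-1; μ^(4)=-23/3; μ^(5)=-21

((0, 0, 0, 1); (1, 0, 0, 0); (1, 1, 0, 0); (1, 1, 1, 0); (0, 0, 1, 0))


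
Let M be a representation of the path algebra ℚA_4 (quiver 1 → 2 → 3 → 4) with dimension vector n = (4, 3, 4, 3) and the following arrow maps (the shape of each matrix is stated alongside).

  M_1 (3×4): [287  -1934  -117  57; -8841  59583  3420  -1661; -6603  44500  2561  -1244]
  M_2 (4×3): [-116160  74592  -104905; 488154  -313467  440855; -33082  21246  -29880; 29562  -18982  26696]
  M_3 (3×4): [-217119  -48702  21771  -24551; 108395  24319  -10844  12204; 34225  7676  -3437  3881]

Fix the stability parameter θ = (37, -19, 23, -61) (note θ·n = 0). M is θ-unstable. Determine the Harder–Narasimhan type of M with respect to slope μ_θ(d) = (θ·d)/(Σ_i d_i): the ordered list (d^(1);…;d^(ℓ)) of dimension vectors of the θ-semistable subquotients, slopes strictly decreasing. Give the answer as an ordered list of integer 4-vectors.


Interval decomposition of M: I[1,1], I[1,4]^3, I[3,3].
HN type (ℓ=3): μ^(1)=37; μ^(2)=23; μ^(3)=-5

((1, 0, 0, 0); (0, 0, 1, 0); (3, 3, 3, 3))


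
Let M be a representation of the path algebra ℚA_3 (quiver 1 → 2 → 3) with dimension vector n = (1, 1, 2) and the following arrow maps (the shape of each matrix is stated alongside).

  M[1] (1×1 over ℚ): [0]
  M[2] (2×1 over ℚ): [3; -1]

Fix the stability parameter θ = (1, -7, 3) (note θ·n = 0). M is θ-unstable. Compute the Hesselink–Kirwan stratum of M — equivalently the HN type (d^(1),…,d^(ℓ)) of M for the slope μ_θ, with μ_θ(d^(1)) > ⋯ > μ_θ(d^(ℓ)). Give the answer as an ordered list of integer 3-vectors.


Via rank(M_{q-1}∘⋯∘M_p): M ≅ I[1,1], I[2,3], I[3,3].
μ_θ-semistable layers: μ^(1)=3; μ^(2)=1; μ^(3)=-7

((0, 0, 2); (1, 0, 0); (0, 1, 0))


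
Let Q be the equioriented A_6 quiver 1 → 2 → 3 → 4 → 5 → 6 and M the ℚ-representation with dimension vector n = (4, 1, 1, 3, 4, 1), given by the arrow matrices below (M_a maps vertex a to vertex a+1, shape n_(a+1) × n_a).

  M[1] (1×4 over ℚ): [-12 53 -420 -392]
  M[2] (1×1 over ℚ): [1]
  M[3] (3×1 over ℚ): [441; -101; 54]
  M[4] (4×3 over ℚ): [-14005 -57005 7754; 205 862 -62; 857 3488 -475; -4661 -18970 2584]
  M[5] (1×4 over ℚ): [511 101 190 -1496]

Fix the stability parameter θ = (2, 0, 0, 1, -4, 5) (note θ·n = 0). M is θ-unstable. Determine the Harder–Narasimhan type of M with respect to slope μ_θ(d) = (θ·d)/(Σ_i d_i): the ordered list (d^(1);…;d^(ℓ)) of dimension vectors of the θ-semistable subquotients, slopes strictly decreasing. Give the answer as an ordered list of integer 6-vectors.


Interval decomposition of M: I[1,1]^3, I[1,6], I[4,5]^2, I[5,5].
HN type (ℓ=5): μ^(1)=5; μ^(2)=2; μ^(3)=-1/5; μ^(4)=-3/2; μ^(5)=-4

((0, 0, 0, 0, 0, 1); (3, 0, 0, 0, 0, 0); (1, 1, 1, 1, 1, 0); (0, 0, 0, 2, 2, 0); (0, 0, 0, 0, 1, 0))


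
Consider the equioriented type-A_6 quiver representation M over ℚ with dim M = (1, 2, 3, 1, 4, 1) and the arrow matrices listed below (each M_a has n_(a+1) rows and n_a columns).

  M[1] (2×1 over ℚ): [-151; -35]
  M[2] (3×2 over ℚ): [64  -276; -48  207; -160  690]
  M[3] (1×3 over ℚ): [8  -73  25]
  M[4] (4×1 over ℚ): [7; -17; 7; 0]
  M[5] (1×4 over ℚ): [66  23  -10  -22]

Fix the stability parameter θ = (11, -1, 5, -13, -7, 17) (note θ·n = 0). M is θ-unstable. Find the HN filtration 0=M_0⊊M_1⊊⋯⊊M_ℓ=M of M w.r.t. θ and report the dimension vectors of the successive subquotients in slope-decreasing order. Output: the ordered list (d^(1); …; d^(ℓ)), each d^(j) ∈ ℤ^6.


Barcode: M ≅ I[1,6], I[2,2], I[3,3]^2, I[5,5]^3. HN layers by μ_θ (4 steps, strictly decreasing):
  μ^(1)=17; μ^(2)=5; μ^(3)=-1; μ^(4)=-7

((0, 0, 0, 0, 0, 1); (0, 0, 2, 0, 0, 0); (1, 2, 1, 1, 1, 0); (0, 0, 0, 0, 3, 0))


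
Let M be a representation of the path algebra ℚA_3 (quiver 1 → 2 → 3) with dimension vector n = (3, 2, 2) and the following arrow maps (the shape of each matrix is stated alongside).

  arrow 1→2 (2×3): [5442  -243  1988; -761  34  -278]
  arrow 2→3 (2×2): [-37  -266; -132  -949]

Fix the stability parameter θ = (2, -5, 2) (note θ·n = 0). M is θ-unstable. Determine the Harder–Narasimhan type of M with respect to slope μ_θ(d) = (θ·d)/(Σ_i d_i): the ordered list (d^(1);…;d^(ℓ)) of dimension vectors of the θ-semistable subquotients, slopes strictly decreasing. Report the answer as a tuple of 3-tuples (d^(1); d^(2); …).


Barcode: M ≅ I[1,1], I[1,3]^2. HN layers by μ_θ (2 steps, strictly decreasing):
  μ^(1)=2; μ^(2)=-3/2

((1, 0, 2); (2, 2, 0))


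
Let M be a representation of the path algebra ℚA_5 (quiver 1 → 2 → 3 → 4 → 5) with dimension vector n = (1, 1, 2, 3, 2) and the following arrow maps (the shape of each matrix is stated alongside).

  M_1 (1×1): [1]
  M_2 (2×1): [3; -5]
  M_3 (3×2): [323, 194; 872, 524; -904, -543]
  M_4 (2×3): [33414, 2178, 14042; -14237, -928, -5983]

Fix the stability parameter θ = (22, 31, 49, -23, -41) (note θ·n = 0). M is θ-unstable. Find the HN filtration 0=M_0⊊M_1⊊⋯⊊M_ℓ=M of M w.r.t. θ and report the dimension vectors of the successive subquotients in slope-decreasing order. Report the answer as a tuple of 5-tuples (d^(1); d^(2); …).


Barcode: M ≅ I[1,4], I[3,5], I[4,5]. HN layers by μ_θ (3 steps, strictly decreasing):
  μ^(1)=79/4; μ^(2)=-5; μ^(3)=-32

((1, 1, 1, 1, 0); (0, 0, 1, 1, 1); (0, 0, 0, 1, 1))


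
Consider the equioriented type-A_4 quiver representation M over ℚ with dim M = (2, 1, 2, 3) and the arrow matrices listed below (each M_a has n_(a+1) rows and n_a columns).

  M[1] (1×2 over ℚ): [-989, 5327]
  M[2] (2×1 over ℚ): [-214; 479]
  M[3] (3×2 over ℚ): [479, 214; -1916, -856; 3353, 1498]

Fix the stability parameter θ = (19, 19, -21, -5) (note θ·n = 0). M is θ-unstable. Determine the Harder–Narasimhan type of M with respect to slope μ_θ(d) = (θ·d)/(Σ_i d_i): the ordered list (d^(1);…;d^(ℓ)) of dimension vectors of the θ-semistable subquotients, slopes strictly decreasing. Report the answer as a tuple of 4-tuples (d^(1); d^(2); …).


Interval decomposition of M: I[1,1], I[1,3], I[3,4], I[4,4]^2.
HN type (ℓ=4): μ^(1)=19; μ^(2)=17/3; μ^(3)=-5; μ^(4)=-21

((1, 0, 0, 0); (1, 1, 1, 0); (0, 0, 0, 3); (0, 0, 1, 0))


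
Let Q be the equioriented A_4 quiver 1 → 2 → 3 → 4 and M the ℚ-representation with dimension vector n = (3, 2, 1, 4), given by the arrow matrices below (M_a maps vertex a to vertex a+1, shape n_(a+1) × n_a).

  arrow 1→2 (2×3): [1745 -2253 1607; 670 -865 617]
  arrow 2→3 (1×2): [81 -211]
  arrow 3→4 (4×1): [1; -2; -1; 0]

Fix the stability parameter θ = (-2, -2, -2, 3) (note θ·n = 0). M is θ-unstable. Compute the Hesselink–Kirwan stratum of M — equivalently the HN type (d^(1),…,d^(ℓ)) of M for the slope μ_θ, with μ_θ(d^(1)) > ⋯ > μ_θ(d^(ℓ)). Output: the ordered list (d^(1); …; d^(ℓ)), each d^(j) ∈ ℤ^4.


Barcode: M ≅ I[1,1], I[1,2], I[1,4], I[4,4]^3. HN layers by μ_θ (2 steps, strictly decreasing):
  μ^(1)=3; μ^(2)=-2

((0, 0, 0, 4); (3, 2, 1, 0))


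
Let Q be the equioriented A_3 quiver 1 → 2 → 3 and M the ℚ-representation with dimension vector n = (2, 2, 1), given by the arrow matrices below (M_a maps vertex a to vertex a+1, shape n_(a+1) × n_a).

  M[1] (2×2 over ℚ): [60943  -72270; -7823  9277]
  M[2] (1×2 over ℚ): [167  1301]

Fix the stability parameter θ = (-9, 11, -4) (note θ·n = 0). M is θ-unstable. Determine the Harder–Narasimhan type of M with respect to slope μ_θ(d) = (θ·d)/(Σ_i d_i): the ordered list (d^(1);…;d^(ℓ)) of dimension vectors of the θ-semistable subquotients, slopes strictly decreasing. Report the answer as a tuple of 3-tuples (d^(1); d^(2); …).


Interval decomposition of M: I[1,2], I[1,3].
HN type (ℓ=3): μ^(1)=11; μ^(2)=7/2; μ^(3)=-9

((0, 1, 0); (0, 1, 1); (2, 0, 0))


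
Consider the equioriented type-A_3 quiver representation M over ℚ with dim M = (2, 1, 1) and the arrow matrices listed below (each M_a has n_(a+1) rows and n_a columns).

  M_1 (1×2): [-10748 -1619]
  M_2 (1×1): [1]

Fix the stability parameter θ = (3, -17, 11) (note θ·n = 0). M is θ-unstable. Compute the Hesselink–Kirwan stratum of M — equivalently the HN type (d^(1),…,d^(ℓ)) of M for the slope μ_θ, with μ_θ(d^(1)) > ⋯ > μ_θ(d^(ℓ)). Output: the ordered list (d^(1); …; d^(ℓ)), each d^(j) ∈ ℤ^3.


Via rank(M_{q-1}∘⋯∘M_p): M ≅ I[1,1], I[1,3].
μ_θ-semistable layers: μ^(1)=11; μ^(2)=3; μ^(3)=-7

((0, 0, 1); (1, 0, 0); (1, 1, 0))


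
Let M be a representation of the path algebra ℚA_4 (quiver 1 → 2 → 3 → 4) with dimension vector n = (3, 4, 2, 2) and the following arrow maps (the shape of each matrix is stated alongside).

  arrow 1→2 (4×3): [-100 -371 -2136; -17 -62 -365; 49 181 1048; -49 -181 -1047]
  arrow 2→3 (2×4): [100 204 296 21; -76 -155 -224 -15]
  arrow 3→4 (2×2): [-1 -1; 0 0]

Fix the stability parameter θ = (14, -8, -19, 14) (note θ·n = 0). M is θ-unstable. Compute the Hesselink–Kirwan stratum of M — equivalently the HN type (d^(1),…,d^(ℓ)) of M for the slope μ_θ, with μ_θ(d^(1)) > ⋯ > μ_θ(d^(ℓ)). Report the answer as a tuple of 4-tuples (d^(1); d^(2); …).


Interval decomposition of M: I[1,2], I[1,3], I[1,4], I[2,2], I[4,4].
HN type (ℓ=4): μ^(1)=14; μ^(2)=3; μ^(3)=-13/3; μ^(4)=-8

((0, 0, 0, 2); (1, 1, 0, 0); (2, 2, 2, 0); (0, 1, 0, 0))


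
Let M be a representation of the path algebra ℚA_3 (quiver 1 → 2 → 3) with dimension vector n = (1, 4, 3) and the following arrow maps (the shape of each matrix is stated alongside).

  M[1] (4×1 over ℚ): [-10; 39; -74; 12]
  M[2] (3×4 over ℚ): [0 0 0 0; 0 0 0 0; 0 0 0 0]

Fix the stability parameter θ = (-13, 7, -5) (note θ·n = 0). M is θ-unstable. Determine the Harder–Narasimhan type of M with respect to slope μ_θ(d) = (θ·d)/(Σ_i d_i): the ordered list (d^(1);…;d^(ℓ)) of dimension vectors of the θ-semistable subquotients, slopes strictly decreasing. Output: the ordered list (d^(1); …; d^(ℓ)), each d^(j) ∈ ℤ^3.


Barcode: M ≅ I[1,2], I[2,2]^3, I[3,3]^3. HN layers by μ_θ (3 steps, strictly decreasing):
  μ^(1)=7; μ^(2)=-5; μ^(3)=-13

((0, 4, 0); (0, 0, 3); (1, 0, 0))


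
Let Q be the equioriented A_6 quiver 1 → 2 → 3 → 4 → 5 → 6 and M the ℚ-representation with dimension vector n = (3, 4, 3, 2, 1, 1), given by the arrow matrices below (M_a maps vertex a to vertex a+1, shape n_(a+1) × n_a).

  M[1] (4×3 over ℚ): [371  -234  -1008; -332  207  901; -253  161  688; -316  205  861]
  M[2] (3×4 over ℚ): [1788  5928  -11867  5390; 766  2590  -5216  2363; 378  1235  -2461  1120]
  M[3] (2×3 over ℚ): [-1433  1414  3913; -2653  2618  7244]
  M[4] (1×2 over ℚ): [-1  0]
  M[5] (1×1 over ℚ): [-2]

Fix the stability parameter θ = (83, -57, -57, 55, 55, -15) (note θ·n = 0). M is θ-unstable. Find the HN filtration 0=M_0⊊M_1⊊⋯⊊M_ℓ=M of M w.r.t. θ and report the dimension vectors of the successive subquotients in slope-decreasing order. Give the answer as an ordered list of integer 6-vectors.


Barcode: M ≅ I[1,3], I[1,4], I[1,6], I[2,2]. HN layers by μ_θ (4 steps, strictly decreasing):
  μ^(1)=55; μ^(2)=95/3; μ^(3)=-31/3; μ^(4)=-57

((0, 0, 0, 1, 0, 0); (0, 0, 0, 1, 1, 1); (3, 3, 3, 0, 0, 0); (0, 1, 0, 0, 0, 0))


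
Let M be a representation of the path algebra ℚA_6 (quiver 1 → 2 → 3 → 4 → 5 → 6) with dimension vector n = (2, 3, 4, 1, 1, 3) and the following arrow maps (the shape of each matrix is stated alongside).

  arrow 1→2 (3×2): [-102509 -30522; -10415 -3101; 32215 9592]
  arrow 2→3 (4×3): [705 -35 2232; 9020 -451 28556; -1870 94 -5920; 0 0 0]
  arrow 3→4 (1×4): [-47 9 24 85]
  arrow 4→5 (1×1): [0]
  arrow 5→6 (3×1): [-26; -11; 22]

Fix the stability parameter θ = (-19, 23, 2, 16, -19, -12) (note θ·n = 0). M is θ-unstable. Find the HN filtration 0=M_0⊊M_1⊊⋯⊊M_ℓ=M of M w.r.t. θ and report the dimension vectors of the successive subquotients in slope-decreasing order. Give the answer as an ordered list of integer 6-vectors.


Via rank(M_{q-1}∘⋯∘M_p): M ≅ I[1,3], I[1,4], I[2,2], I[3,3]^2, I[5,6], I[6,6]^2.
μ_θ-semistable layers: μ^(1)=23; μ^(2)=16; μ^(3)=25/2; μ^(4)=2; μ^(5)=-12; μ^(6)=-19

((0, 1, 0, 0, 0, 0); (0, 0, 0, 1, 0, 0); (0, 2, 2, 0, 0, 0); (0, 0, 2, 0, 0, 0); (0, 0, 0, 0, 0, 3); (2, 0, 0, 0, 1, 0))


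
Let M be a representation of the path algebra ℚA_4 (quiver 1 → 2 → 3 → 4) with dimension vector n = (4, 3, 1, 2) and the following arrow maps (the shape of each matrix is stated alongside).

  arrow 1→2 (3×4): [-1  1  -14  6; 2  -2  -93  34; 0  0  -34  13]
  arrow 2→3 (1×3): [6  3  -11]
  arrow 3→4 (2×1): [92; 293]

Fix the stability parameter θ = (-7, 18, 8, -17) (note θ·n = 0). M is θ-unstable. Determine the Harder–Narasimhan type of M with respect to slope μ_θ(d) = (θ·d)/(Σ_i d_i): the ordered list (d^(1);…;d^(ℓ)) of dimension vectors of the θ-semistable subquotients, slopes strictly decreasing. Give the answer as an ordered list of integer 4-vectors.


Barcode: M ≅ I[1,1], I[1,2]^2, I[1,4], I[4,4]. HN layers by μ_θ (4 steps, strictly decreasing):
  μ^(1)=18; μ^(2)=3; μ^(3)=-7; μ^(4)=-17

((0, 2, 0, 0); (0, 1, 1, 1); (4, 0, 0, 0); (0, 0, 0, 1))


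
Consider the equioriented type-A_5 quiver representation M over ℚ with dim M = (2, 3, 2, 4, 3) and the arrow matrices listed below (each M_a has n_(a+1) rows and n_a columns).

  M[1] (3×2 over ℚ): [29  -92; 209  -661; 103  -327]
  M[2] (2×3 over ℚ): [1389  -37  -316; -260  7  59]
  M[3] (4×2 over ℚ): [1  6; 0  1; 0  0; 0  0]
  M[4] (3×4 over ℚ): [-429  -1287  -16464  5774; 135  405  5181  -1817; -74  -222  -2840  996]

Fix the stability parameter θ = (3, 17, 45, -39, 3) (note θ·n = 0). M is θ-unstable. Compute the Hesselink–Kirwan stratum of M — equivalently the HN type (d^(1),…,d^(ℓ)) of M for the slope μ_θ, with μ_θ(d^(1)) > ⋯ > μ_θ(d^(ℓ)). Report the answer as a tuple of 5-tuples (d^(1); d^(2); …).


Barcode: M ≅ I[1,2], I[1,5], I[2,4], I[4,4], I[4,5], I[5,5]. HN layers by μ_θ (5 steps, strictly decreasing):
  μ^(1)=17; μ^(2)=23/3; μ^(3)=13/2; μ^(4)=3; μ^(5)=-39

((0, 1, 0, 0, 0); (0, 1, 1, 1, 0); (0, 1, 1, 1, 1); (2, 0, 0, 0, 2); (0, 0, 0, 2, 0))


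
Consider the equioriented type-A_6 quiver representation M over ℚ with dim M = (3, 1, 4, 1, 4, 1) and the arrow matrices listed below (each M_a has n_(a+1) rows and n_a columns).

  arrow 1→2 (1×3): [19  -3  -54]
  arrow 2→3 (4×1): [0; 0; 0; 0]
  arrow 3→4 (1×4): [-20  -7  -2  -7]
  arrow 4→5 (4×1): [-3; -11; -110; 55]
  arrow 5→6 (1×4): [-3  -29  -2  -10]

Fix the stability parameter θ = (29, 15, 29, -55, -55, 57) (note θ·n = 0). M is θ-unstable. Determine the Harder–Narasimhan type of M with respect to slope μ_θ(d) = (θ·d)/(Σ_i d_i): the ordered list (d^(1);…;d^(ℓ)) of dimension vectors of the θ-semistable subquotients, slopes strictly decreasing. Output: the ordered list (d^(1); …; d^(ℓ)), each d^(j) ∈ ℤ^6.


Barcode: M ≅ I[1,1]^2, I[1,2], I[3,3]^3, I[3,6], I[5,5]^3. HN layers by μ_θ (5 steps, strictly decreasing):
  μ^(1)=57; μ^(2)=29; μ^(3)=22; μ^(4)=-27; μ^(5)=-55

((0, 0, 0, 0, 0, 1); (2, 0, 3, 0, 0, 0); (1, 1, 0, 0, 0, 0); (0, 0, 1, 1, 1, 0); (0, 0, 0, 0, 3, 0))


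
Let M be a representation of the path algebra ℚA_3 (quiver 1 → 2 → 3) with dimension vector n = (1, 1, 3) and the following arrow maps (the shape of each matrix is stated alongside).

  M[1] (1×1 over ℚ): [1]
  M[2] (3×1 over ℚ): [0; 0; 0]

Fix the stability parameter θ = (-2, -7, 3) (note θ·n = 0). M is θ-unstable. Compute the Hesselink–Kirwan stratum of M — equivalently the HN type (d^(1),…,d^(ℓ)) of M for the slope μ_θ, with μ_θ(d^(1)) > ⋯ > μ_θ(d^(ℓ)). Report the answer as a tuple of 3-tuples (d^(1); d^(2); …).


Via rank(M_{q-1}∘⋯∘M_p): M ≅ I[1,2], I[3,3]^3.
μ_θ-semistable layers: μ^(1)=3; μ^(2)=-9/2

((0, 0, 3); (1, 1, 0))


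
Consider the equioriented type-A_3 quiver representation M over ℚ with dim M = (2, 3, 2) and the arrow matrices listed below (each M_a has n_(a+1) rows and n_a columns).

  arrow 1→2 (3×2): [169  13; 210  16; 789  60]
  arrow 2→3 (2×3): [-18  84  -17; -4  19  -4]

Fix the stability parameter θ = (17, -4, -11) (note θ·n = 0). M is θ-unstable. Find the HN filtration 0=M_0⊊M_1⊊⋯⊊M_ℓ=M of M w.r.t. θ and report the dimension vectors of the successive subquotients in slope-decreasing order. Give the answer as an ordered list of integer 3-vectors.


Via rank(M_{q-1}∘⋯∘M_p): M ≅ I[1,2], I[1,3], I[2,3].
μ_θ-semistable layers: μ^(1)=13/2; μ^(2)=2/3; μ^(3)=-15/2

((1, 1, 0); (1, 1, 1); (0, 1, 1))


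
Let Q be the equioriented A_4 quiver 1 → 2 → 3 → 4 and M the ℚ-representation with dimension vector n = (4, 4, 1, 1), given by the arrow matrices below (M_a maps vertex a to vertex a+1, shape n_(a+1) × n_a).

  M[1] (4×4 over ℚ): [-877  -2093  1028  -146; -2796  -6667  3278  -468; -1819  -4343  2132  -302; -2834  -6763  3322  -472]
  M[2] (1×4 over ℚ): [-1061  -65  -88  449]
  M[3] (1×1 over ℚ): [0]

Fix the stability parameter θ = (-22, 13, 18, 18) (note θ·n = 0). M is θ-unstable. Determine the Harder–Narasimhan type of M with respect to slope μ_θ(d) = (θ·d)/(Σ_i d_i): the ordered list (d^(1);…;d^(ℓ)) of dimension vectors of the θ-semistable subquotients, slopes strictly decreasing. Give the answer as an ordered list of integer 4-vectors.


Interval decomposition of M: I[1,1]^2, I[1,2], I[1,3], I[2,2]^2, I[4,4].
HN type (ℓ=3): μ^(1)=18; μ^(2)=13; μ^(3)=-22

((0, 0, 1, 1); (0, 4, 0, 0); (4, 0, 0, 0))


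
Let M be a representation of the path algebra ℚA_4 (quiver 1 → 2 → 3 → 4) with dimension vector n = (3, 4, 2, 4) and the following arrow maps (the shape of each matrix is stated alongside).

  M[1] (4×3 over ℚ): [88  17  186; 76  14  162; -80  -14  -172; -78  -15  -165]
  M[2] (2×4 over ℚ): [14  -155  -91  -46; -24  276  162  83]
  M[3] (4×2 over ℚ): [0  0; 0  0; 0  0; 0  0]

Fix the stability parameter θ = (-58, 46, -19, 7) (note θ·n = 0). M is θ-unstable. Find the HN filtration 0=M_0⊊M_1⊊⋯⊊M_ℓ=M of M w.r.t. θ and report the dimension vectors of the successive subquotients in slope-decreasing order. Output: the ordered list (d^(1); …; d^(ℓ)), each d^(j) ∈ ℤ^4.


Via rank(M_{q-1}∘⋯∘M_p): M ≅ I[1,1], I[1,2], I[1,3], I[2,2], I[2,3], I[4,4]^4.
μ_θ-semistable layers: μ^(1)=46; μ^(2)=27/2; μ^(3)=7; μ^(4)=-58

((0, 2, 0, 0); (0, 2, 2, 0); (0, 0, 0, 4); (3, 0, 0, 0))


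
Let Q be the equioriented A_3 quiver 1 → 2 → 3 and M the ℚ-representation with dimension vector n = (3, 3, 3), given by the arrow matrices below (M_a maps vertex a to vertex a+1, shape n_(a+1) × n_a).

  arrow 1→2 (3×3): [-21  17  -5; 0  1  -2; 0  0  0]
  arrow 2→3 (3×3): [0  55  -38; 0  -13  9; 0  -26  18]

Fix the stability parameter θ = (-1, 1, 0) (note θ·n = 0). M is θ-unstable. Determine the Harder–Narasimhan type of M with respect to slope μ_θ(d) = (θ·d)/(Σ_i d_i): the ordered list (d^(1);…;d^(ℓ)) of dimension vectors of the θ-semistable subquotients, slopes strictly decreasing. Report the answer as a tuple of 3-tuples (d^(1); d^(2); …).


Via rank(M_{q-1}∘⋯∘M_p): M ≅ I[1,1], I[1,2], I[1,3], I[2,3], I[3,3].
μ_θ-semistable layers: μ^(1)=1; μ^(2)=1/2; μ^(3)=0; μ^(4)=-1

((0, 1, 0); (0, 2, 2); (0, 0, 1); (3, 0, 0))


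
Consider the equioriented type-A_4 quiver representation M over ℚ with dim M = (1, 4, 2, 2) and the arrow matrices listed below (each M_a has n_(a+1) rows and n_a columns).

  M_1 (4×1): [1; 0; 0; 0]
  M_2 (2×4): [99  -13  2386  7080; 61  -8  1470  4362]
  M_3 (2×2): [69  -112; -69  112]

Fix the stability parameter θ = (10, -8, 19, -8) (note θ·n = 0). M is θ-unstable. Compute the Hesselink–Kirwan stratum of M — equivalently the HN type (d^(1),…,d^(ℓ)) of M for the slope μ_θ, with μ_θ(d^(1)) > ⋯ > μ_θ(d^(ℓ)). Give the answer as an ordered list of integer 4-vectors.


Barcode: M ≅ I[1,4], I[2,2]^2, I[2,3], I[4,4]. HN layers by μ_θ (4 steps, strictly decreasing):
  μ^(1)=19; μ^(2)=11/2; μ^(3)=1; μ^(4)=-8

((0, 0, 1, 0); (0, 0, 1, 1); (1, 1, 0, 0); (0, 3, 0, 1))


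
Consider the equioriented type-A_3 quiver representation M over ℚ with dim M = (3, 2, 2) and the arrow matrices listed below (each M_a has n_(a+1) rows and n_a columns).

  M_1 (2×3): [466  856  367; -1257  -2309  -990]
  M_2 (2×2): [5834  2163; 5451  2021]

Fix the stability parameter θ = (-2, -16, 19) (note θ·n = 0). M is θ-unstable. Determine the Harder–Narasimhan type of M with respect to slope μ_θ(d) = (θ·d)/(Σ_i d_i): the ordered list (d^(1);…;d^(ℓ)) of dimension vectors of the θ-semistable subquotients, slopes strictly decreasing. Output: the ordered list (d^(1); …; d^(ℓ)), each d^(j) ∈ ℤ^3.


Barcode: M ≅ I[1,1], I[1,3]^2. HN layers by μ_θ (3 steps, strictly decreasing):
  μ^(1)=19; μ^(2)=-2; μ^(3)=-9

((0, 0, 2); (1, 0, 0); (2, 2, 0))


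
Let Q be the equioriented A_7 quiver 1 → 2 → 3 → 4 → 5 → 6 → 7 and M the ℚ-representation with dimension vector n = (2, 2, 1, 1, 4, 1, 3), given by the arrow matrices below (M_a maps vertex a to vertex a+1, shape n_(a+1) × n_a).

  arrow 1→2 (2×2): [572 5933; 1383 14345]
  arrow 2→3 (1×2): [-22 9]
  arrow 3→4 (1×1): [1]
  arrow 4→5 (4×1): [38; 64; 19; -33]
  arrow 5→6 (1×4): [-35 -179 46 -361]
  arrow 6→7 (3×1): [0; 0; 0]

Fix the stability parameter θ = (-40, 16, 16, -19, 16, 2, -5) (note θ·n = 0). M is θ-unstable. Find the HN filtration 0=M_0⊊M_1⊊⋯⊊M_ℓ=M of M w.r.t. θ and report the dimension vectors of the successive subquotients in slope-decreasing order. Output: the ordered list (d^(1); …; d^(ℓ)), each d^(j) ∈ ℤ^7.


Barcode: M ≅ I[1,2], I[1,6], I[5,5]^3, I[7,7]^3. HN layers by μ_θ (5 steps, strictly decreasing):
  μ^(1)=16; μ^(2)=9; μ^(3)=13/3; μ^(4)=-5; μ^(5)=-40

((0, 1, 0, 0, 3, 0, 0); (0, 0, 0, 0, 1, 1, 0); (0, 1, 1, 1, 0, 0, 0); (0, 0, 0, 0, 0, 0, 3); (2, 0, 0, 0, 0, 0, 0))


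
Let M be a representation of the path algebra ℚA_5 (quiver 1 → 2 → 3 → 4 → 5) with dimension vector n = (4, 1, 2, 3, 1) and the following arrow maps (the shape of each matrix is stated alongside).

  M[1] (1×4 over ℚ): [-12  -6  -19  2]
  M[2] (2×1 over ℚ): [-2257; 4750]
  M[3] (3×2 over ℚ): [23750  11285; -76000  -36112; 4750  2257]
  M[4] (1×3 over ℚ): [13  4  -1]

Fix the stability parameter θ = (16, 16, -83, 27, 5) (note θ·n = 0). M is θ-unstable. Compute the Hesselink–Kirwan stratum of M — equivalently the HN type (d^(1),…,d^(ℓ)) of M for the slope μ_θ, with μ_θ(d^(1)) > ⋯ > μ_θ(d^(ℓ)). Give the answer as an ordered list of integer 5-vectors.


Barcode: M ≅ I[1,1]^3, I[1,3], I[3,4], I[4,4], I[4,5]. HN layers by μ_θ (4 steps, strictly decreasing):
  μ^(1)=27; μ^(2)=16; μ^(3)=-17; μ^(4)=-83

((0, 0, 0, 2, 0); (3, 0, 0, 1, 1); (1, 1, 1, 0, 0); (0, 0, 1, 0, 0))


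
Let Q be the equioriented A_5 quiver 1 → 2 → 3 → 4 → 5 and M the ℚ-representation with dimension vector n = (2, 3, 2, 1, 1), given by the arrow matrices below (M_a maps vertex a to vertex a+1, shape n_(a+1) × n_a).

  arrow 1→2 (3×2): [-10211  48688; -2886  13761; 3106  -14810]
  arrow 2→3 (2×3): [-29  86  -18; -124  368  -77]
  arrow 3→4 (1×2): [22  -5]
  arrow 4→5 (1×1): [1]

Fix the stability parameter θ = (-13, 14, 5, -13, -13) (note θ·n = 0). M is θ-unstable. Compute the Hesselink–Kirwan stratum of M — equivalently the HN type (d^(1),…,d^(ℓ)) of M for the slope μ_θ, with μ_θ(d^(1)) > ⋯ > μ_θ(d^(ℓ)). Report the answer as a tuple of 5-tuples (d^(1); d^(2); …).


Barcode: M ≅ I[1,3], I[1,5], I[2,2]. HN layers by μ_θ (4 steps, strictly decreasing):
  μ^(1)=14; μ^(2)=19/2; μ^(3)=-7/4; μ^(4)=-13

((0, 1, 0, 0, 0); (0, 1, 1, 0, 0); (0, 1, 1, 1, 1); (2, 0, 0, 0, 0))


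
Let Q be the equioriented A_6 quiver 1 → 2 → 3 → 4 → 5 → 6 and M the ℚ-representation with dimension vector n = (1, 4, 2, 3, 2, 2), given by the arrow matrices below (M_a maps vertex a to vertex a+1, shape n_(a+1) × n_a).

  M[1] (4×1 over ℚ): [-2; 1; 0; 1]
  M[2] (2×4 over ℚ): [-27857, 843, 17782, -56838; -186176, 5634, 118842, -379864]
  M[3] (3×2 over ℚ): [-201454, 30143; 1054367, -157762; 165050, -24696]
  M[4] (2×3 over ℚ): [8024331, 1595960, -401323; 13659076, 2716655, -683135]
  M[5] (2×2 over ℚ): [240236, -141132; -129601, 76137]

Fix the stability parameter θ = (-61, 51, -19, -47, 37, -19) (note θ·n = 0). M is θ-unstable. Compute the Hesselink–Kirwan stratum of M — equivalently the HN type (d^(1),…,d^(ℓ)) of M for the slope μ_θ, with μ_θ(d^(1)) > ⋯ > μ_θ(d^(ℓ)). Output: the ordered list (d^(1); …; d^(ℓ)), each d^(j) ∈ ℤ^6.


Barcode: M ≅ I[1,6], I[2,2]^2, I[2,5], I[4,4], I[6,6]. HN layers by μ_θ (7 steps, strictly decreasing):
  μ^(1)=51; μ^(2)=37; μ^(3)=9; μ^(4)=-5; μ^(5)=-19; μ^(6)=-47; μ^(7)=-61

((0, 2, 0, 0, 0, 0); (0, 0, 0, 0, 1, 0); (0, 0, 0, 0, 1, 1); (0, 2, 2, 2, 0, 0); (0, 0, 0, 0, 0, 1); (0, 0, 0, 1, 0, 0); (1, 0, 0, 0, 0, 0))


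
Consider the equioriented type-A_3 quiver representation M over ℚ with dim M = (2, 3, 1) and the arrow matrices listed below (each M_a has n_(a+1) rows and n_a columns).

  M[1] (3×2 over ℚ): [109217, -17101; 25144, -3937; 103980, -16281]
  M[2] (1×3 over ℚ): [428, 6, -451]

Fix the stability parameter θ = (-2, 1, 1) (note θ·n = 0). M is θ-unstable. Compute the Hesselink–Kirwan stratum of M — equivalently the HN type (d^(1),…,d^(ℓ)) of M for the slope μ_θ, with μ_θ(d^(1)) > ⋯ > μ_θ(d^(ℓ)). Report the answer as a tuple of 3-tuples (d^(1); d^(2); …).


Via rank(M_{q-1}∘⋯∘M_p): M ≅ I[1,2], I[1,3], I[2,2].
μ_θ-semistable layers: μ^(1)=1; μ^(2)=-2

((0, 3, 1); (2, 0, 0))


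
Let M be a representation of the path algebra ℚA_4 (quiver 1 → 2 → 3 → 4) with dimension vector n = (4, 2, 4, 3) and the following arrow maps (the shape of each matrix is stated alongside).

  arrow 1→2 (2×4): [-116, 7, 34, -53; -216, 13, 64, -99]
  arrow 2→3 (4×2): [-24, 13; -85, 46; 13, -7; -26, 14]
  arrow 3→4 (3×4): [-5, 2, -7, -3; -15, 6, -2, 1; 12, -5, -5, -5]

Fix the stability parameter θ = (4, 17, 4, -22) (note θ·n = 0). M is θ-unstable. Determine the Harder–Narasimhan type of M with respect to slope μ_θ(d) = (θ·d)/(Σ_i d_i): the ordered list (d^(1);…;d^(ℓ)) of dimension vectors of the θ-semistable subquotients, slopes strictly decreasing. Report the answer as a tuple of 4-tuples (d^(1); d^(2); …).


Via rank(M_{q-1}∘⋯∘M_p): M ≅ I[1,1]^2, I[1,4]^2, I[3,3], I[3,4].
μ_θ-semistable layers: μ^(1)=4; μ^(2)=3/4; μ^(3)=-9

((2, 0, 1, 0); (2, 2, 2, 2); (0, 0, 1, 1))


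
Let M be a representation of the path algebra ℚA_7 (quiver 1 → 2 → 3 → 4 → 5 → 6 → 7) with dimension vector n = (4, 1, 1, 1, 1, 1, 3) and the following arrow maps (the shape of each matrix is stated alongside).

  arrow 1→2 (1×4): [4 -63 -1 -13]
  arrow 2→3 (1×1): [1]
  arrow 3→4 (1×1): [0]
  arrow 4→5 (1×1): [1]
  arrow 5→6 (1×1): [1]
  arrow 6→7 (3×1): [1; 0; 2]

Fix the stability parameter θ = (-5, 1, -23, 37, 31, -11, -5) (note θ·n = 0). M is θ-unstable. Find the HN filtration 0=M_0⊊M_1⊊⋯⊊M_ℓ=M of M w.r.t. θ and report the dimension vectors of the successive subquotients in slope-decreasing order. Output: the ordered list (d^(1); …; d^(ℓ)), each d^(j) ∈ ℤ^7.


Barcode: M ≅ I[1,1]^3, I[1,3], I[4,7], I[7,7]^2. HN layers by μ_θ (3 steps, strictly decreasing):
  μ^(1)=13; μ^(2)=-5; μ^(3)=-9

((0, 0, 0, 1, 1, 1, 1); (3, 0, 0, 0, 0, 0, 2); (1, 1, 1, 0, 0, 0, 0))


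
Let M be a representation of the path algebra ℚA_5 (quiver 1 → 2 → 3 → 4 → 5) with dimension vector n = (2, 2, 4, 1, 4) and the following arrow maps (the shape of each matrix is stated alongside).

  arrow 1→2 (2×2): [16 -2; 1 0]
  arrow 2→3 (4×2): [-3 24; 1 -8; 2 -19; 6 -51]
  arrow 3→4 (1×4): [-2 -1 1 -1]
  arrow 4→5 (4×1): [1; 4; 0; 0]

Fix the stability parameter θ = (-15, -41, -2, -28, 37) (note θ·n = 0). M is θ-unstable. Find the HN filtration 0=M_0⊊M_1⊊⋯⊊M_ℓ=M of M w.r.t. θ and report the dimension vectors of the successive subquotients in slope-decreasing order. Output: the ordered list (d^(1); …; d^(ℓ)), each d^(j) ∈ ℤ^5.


Barcode: M ≅ I[1,3], I[1,5], I[3,3]^2, I[5,5]^3. HN layers by μ_θ (4 steps, strictly decreasing):
  μ^(1)=37; μ^(2)=-2; μ^(3)=-15; μ^(4)=-28

((0, 0, 0, 0, 4); (0, 0, 3, 0, 0); (0, 0, 1, 1, 0); (2, 2, 0, 0, 0))


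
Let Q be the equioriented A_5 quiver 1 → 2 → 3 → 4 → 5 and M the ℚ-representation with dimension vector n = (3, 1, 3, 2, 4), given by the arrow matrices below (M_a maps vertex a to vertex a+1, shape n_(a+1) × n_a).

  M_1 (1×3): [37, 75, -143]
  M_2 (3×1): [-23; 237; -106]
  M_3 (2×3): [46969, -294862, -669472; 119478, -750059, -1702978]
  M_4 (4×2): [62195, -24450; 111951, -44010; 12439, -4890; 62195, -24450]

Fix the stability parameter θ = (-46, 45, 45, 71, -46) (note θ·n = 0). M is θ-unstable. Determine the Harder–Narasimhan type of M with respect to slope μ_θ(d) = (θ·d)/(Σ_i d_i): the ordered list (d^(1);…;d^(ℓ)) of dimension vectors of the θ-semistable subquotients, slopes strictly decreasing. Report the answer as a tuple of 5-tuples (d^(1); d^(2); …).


Barcode: M ≅ I[1,1]^2, I[1,5], I[3,3], I[3,4], I[5,5]^3. HN layers by μ_θ (4 steps, strictly decreasing):
  μ^(1)=71; μ^(2)=45; μ^(3)=115/4; μ^(4)=-46

((0, 0, 0, 1, 0); (0, 0, 2, 0, 0); (0, 1, 1, 1, 1); (3, 0, 0, 0, 3))


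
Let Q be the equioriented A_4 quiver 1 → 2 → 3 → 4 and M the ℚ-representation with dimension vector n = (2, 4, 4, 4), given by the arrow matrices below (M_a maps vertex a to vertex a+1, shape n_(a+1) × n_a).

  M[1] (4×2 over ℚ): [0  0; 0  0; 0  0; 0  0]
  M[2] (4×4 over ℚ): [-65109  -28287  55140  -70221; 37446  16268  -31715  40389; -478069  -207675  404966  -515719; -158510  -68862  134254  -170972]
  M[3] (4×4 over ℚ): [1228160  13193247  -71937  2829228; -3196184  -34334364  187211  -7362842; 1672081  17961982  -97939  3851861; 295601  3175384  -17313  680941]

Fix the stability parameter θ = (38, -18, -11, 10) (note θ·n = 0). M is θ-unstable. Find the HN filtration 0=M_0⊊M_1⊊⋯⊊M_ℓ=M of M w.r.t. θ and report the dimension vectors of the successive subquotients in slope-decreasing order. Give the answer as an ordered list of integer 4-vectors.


Barcode: M ≅ I[1,1]^2, I[2,2]^2, I[2,4]^2, I[3,3], I[3,4], I[4,4]. HN layers by μ_θ (4 steps, strictly decreasing):
  μ^(1)=38; μ^(2)=10; μ^(3)=-11; μ^(4)=-18

((2, 0, 0, 0); (0, 0, 0, 4); (0, 0, 4, 0); (0, 4, 0, 0))


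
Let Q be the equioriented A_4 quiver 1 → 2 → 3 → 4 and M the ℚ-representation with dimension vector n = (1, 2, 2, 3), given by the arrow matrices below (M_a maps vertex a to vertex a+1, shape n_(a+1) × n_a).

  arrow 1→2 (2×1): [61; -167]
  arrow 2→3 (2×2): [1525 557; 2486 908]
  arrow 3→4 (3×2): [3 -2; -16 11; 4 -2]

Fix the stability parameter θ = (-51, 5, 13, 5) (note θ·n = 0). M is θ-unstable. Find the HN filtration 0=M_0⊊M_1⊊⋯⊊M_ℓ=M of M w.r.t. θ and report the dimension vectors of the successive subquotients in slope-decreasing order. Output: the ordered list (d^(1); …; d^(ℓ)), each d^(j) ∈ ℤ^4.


Via rank(M_{q-1}∘⋯∘M_p): M ≅ I[1,4], I[2,4], I[4,4].
μ_θ-semistable layers: μ^(1)=9; μ^(2)=5; μ^(3)=-51

((0, 0, 2, 2); (0, 2, 0, 1); (1, 0, 0, 0))


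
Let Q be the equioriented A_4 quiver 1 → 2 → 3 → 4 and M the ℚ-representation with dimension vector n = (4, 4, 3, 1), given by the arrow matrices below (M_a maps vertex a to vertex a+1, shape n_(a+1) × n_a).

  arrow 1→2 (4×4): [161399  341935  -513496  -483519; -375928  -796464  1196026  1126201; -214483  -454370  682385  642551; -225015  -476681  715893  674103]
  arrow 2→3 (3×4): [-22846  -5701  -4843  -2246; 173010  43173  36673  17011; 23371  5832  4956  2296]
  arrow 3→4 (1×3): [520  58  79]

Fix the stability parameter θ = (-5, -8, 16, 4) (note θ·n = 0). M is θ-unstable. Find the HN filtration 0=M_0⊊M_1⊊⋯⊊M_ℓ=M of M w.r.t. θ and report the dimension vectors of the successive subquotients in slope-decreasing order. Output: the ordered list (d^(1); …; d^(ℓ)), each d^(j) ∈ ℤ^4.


Barcode: M ≅ I[1,2], I[1,3]^2, I[1,4]. HN layers by μ_θ (3 steps, strictly decreasing):
  μ^(1)=16; μ^(2)=10; μ^(3)=-13/2

((0, 0, 2, 0); (0, 0, 1, 1); (4, 4, 0, 0))


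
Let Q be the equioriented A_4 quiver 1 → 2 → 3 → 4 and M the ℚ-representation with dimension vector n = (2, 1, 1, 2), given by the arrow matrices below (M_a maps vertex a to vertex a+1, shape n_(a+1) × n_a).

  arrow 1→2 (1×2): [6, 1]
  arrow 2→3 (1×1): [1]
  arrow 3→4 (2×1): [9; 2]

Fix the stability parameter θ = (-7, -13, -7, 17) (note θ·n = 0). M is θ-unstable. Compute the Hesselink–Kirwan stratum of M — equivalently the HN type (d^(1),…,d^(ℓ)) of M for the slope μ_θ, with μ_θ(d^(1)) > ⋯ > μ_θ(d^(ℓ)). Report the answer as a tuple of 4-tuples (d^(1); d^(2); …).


Via rank(M_{q-1}∘⋯∘M_p): M ≅ I[1,1], I[1,4], I[4,4].
μ_θ-semistable layers: μ^(1)=17; μ^(2)=-7; μ^(3)=-10

((0, 0, 0, 2); (1, 0, 1, 0); (1, 1, 0, 0))


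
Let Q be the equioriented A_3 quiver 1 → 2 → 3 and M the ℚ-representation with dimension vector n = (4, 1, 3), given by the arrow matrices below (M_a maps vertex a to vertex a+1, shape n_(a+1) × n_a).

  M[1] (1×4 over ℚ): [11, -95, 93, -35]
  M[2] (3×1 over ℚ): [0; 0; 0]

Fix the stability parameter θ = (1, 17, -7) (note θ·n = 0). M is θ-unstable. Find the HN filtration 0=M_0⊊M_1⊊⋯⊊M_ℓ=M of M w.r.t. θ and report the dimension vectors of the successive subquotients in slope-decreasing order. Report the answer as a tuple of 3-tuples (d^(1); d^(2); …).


Interval decomposition of M: I[1,1]^3, I[1,2], I[3,3]^3.
HN type (ℓ=3): μ^(1)=17; μ^(2)=1; μ^(3)=-7

((0, 1, 0); (4, 0, 0); (0, 0, 3))


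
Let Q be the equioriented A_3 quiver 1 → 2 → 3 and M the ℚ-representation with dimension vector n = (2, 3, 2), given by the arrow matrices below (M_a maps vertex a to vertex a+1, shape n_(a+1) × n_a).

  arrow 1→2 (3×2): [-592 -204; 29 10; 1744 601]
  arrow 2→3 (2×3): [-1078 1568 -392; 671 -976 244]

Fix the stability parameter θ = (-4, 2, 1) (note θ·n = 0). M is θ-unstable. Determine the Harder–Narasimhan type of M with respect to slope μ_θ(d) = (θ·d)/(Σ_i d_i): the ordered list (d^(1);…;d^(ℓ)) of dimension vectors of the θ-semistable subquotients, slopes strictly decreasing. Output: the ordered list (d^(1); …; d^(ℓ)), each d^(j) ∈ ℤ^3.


Interval decomposition of M: I[1,2]^2, I[2,3], I[3,3].
HN type (ℓ=4): μ^(1)=2; μ^(2)=3/2; μ^(3)=1; μ^(4)=-4

((0, 2, 0); (0, 1, 1); (0, 0, 1); (2, 0, 0))


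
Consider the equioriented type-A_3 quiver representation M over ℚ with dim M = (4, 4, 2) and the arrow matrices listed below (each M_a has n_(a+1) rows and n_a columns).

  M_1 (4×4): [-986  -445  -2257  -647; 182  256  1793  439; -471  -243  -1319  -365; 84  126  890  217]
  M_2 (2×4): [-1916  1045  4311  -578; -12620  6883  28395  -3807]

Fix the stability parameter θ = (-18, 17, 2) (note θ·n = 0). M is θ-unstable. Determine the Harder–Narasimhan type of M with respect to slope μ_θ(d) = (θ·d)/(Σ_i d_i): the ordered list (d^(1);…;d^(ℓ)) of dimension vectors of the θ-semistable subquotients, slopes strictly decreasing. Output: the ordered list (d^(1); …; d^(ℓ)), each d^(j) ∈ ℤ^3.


Via rank(M_{q-1}∘⋯∘M_p): M ≅ I[1,2]^2, I[1,3]^2.
μ_θ-semistable layers: μ^(1)=17; μ^(2)=19/2; μ^(3)=-18

((0, 2, 0); (0, 2, 2); (4, 0, 0))
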